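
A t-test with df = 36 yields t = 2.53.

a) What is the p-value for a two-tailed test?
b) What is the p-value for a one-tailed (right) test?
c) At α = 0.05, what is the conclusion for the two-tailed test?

Answer: a) 0.0159, b) 0.0080, c) reject H₀

Derivation:
Using t-distribution with df = 36:
a) Two-tailed: p = 2×P(T > 2.53) = 0.0159
b) One-tailed: p = P(T > 2.53) = 0.0080
c) 0.0159 < 0.05, reject H₀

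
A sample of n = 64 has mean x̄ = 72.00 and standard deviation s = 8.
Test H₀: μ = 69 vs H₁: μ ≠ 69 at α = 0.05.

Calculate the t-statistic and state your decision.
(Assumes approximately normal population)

df = n - 1 = 63
SE = s/√n = 8/√64 = 1.0000
t = (x̄ - μ₀)/SE = (72.00 - 69)/1.0000 = 3.0000
Critical value: t_{0.025,63} = ±1.998
p-value ≈ 0.0039
Decision: reject H₀

Answer: t = 3.0000, reject H₀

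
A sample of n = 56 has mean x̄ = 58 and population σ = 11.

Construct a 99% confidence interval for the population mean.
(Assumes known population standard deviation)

Answer: (54.2135, 61.7865)

Derivation:
Confidence level: 99%, α = 0.01
z_0.005 = 2.576
SE = σ/√n = 11/√56 = 1.4699
Margin of error = 2.576 × 1.4699 = 3.7865
CI: x̄ ± margin = 58 ± 3.7865
CI: (54.2135, 61.7865)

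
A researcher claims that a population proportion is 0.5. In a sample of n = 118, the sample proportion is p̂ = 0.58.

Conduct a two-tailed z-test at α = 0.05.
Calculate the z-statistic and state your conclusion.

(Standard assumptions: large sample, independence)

H₀: p = 0.5, H₁: p ≠ 0.5
Standard error: SE = √(p₀(1-p₀)/n) = √(0.5×0.5/118) = 0.046029
z-statistic: z = (p̂ - p₀)/SE = (0.58 - 0.5)/0.046029 = 1.7380
Critical value: z_0.025 = ±1.960
p-value = 0.0822
Decision: fail to reject H₀ at α = 0.05

Answer: z = 1.7380, fail to reject H₀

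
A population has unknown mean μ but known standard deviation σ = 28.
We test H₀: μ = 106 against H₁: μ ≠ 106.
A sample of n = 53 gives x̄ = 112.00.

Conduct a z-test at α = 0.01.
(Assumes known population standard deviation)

Standard error: SE = σ/√n = 28/√53 = 3.8461
z-statistic: z = (x̄ - μ₀)/SE = (112.00 - 106)/3.8461 = 1.5600
Critical value: ±2.576
p-value = 0.1188
Decision: fail to reject H₀

Answer: z = 1.5600, fail to reject H₀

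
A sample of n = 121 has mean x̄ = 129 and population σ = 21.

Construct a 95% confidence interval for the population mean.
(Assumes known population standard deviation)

Confidence level: 95%, α = 0.05
z_0.025 = 1.960
SE = σ/√n = 21/√121 = 1.9091
Margin of error = 1.960 × 1.9091 = 3.7418
CI: x̄ ± margin = 129 ± 3.7418
CI: (125.2582, 132.7418)

Answer: (125.2582, 132.7418)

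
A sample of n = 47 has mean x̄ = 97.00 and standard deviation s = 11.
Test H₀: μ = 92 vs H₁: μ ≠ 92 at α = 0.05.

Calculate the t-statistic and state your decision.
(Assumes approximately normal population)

Answer: t = 3.1162, reject H₀

Derivation:
df = n - 1 = 46
SE = s/√n = 11/√47 = 1.6045
t = (x̄ - μ₀)/SE = (97.00 - 92)/1.6045 = 3.1162
Critical value: t_{0.025,46} = ±2.013
p-value ≈ 0.0032
Decision: reject H₀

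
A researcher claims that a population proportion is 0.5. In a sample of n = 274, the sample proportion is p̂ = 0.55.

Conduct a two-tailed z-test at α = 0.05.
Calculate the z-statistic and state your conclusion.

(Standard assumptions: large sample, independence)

H₀: p = 0.5, H₁: p ≠ 0.5
Standard error: SE = √(p₀(1-p₀)/n) = √(0.5×0.5/274) = 0.030206
z-statistic: z = (p̂ - p₀)/SE = (0.55 - 0.5)/0.030206 = 1.6553
Critical value: z_0.025 = ±1.960
p-value = 0.0979
Decision: fail to reject H₀ at α = 0.05

Answer: z = 1.6553, fail to reject H₀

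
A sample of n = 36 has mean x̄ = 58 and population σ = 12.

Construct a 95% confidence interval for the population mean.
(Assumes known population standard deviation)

Answer: (54.0800, 61.9200)

Derivation:
Confidence level: 95%, α = 0.05
z_0.025 = 1.960
SE = σ/√n = 12/√36 = 2.0000
Margin of error = 1.960 × 2.0000 = 3.9200
CI: x̄ ± margin = 58 ± 3.9200
CI: (54.0800, 61.9200)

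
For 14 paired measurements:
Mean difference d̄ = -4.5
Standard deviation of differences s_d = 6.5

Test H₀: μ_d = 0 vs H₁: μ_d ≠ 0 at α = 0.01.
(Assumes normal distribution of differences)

Answer: t = -2.5904, fail to reject H₀

Derivation:
df = n - 1 = 13
SE = s_d/√n = 6.5/√14 = 1.7372
t = d̄/SE = -4.5/1.7372 = -2.5904
Critical value: t_{0.005,13} = ±3.012
p-value ≈ 0.0224
Decision: fail to reject H₀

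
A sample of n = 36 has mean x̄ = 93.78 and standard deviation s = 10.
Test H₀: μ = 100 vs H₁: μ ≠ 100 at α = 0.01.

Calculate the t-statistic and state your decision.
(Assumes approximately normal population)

df = n - 1 = 35
SE = s/√n = 10/√36 = 1.6667
t = (x̄ - μ₀)/SE = (93.78 - 100)/1.6667 = -3.7319
Critical value: t_{0.005,35} = ±2.724
p-value ≈ 0.0007
Decision: reject H₀

Answer: t = -3.7319, reject H₀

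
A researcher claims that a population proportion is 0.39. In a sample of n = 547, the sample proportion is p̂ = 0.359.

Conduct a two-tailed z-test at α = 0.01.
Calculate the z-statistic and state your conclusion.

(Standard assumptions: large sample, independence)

Answer: z = -1.4865, fail to reject H₀

Derivation:
H₀: p = 0.39, H₁: p ≠ 0.39
Standard error: SE = √(p₀(1-p₀)/n) = √(0.39×0.61/547) = 0.020855
z-statistic: z = (p̂ - p₀)/SE = (0.359 - 0.39)/0.020855 = -1.4865
Critical value: z_0.005 = ±2.576
p-value = 0.1371
Decision: fail to reject H₀ at α = 0.01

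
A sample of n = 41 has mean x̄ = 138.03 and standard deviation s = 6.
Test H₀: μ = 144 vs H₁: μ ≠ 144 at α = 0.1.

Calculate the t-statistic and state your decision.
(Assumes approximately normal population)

df = n - 1 = 40
SE = s/√n = 6/√41 = 0.9370
t = (x̄ - μ₀)/SE = (138.03 - 144)/0.9370 = -6.3714
Critical value: t_{0.05,40} = ±1.684
p-value < 0.0001
Decision: reject H₀

Answer: t = -6.3714, reject H₀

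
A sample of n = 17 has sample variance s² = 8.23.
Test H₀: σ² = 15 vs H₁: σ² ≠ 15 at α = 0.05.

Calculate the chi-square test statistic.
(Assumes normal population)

Answer: χ² = 8.7787, fail to reject H₀

Derivation:
df = n - 1 = 16
χ² = (n-1)s²/σ₀² = 16×8.23/15 = 8.7787
Critical values: χ²_{0.975,16} = 6.908, χ²_{0.025,16} = 28.845
Rejection region: χ² < 6.908 or χ² > 28.845
Decision: fail to reject H₀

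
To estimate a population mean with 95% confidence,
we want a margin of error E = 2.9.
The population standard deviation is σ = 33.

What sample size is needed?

z_0.025 = 1.960
n = (z×σ/E)² = (1.960×33/2.9)²
n = 497.4438
Round up: n = 498

Answer: n = 498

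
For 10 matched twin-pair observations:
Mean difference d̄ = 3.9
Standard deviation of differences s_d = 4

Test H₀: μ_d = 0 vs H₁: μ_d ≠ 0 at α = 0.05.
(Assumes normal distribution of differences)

Answer: t = 3.0832, reject H₀

Derivation:
df = n - 1 = 9
SE = s_d/√n = 4/√10 = 1.2649
t = d̄/SE = 3.9/1.2649 = 3.0832
Critical value: t_{0.025,9} = ±2.262
p-value ≈ 0.0131
Decision: reject H₀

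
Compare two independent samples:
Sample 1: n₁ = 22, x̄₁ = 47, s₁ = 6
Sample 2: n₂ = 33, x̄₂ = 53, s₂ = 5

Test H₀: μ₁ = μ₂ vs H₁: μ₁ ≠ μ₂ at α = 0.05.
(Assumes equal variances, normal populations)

Answer: t = -4.0233, reject H₀

Derivation:
Pooled variance: s²_p = [21×6² + 32×5²]/(53) = 29.3585
s_p = 5.4183
SE = s_p×√(1/n₁ + 1/n₂) = 5.4183×√(1/22 + 1/33) = 1.4913
t = (x̄₁ - x̄₂)/SE = (47 - 53)/1.4913 = -4.0233
df = 53, t-critical = ±2.006
Decision: reject H₀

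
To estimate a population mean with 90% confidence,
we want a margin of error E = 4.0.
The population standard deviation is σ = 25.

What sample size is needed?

z_0.05 = 1.645
n = (z×σ/E)² = (1.645×25/4.0)²
n = 105.7041
Round up: n = 106

Answer: n = 106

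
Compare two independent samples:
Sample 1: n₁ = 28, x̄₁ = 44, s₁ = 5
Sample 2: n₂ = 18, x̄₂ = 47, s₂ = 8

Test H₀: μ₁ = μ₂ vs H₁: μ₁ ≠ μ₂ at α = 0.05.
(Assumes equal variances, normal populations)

Pooled variance: s²_p = [27×5² + 17×8²]/(44) = 40.0682
s_p = 6.3299
SE = s_p×√(1/n₁ + 1/n₂) = 6.3299×√(1/28 + 1/18) = 1.9123
t = (x̄₁ - x̄₂)/SE = (44 - 47)/1.9123 = -1.5688
df = 44, t-critical = ±2.015
Decision: fail to reject H₀

Answer: t = -1.5688, fail to reject H₀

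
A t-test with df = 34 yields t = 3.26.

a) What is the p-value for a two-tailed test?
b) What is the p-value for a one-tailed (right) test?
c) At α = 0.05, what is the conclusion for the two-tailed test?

Using t-distribution with df = 34:
a) Two-tailed: p = 2×P(T > 3.26) = 0.0025
b) One-tailed: p = P(T > 3.26) = 0.0013
c) 0.0025 < 0.05, reject H₀

Answer: a) 0.0025, b) 0.0013, c) reject H₀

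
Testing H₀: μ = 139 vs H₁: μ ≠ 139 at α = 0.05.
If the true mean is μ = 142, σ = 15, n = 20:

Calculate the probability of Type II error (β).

Answer: β ≈ 0.8545

Derivation:
SE = σ/√n = 15/√20 = 3.3541
Critical values: μ₀ ± z_0.025×SE = 139 ± 1.960×3.3541
Acceptance region: (132.4260, 145.5740)
Under H₁ (μ = 142): z_high = (145.5740 - 142)/3.3541 = 1.0656, z_low = (132.4260 - 142)/3.3541 = -2.8544
β = P(not reject | H₁) = Φ(1.0656) - Φ(-2.8544) ≈ 0.8545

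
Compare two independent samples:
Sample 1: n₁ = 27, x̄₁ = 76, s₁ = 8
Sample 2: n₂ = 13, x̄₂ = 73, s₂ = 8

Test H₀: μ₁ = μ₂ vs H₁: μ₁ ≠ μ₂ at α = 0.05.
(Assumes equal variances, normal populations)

Pooled variance: s²_p = [26×8² + 12×8²]/(38) = 64.0000
s_p = 8.0000
SE = s_p×√(1/n₁ + 1/n₂) = 8.0000×√(1/27 + 1/13) = 2.7006
t = (x̄₁ - x̄₂)/SE = (76 - 73)/2.7006 = 1.1109
df = 38, t-critical = ±2.024
Decision: fail to reject H₀

Answer: t = 1.1109, fail to reject H₀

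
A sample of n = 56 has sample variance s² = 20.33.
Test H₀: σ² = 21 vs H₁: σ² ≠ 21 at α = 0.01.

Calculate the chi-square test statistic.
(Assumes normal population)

Answer: χ² = 53.2452, fail to reject H₀

Derivation:
df = n - 1 = 55
χ² = (n-1)s²/σ₀² = 55×20.33/21 = 53.2452
Critical values: χ²_{0.995,55} = 31.735, χ²_{0.005,55} = 85.749
Rejection region: χ² < 31.735 or χ² > 85.749
Decision: fail to reject H₀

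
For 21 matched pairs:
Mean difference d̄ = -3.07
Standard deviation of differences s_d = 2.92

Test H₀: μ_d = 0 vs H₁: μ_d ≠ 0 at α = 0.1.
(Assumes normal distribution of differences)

Answer: t = -4.8180, reject H₀

Derivation:
df = n - 1 = 20
SE = s_d/√n = 2.92/√21 = 0.6372
t = d̄/SE = -3.07/0.6372 = -4.8180
Critical value: t_{0.05,20} = ±1.725
p-value ≈ 0.0001
Decision: reject H₀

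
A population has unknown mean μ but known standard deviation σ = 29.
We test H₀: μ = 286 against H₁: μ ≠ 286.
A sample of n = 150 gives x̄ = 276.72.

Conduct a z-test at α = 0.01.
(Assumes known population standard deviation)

Standard error: SE = σ/√n = 29/√150 = 2.3678
z-statistic: z = (x̄ - μ₀)/SE = (276.72 - 286)/2.3678 = -3.9192
Critical value: ±2.576
p-value = 0.0001
Decision: reject H₀

Answer: z = -3.9192, reject H₀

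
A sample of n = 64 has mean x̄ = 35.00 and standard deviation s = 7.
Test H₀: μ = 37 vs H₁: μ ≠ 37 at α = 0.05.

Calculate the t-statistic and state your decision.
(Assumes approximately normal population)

df = n - 1 = 63
SE = s/√n = 7/√64 = 0.8750
t = (x̄ - μ₀)/SE = (35.00 - 37)/0.8750 = -2.2857
Critical value: t_{0.025,63} = ±1.998
p-value ≈ 0.0256
Decision: reject H₀

Answer: t = -2.2857, reject H₀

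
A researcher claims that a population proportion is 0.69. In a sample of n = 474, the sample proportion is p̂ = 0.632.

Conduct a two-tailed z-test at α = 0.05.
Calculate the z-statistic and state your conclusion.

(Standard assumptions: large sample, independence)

Answer: z = -2.7303, reject H₀

Derivation:
H₀: p = 0.69, H₁: p ≠ 0.69
Standard error: SE = √(p₀(1-p₀)/n) = √(0.69×0.31/474) = 0.021243
z-statistic: z = (p̂ - p₀)/SE = (0.632 - 0.69)/0.021243 = -2.7303
Critical value: z_0.025 = ±1.960
p-value = 0.0063
Decision: reject H₀ at α = 0.05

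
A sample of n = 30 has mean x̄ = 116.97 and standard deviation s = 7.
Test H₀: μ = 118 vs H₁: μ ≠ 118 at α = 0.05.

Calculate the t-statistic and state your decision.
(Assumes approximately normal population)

Answer: t = -0.8059, fail to reject H₀

Derivation:
df = n - 1 = 29
SE = s/√n = 7/√30 = 1.2780
t = (x̄ - μ₀)/SE = (116.97 - 118)/1.2780 = -0.8059
Critical value: t_{0.025,29} = ±2.045
p-value ≈ 0.4269
Decision: fail to reject H₀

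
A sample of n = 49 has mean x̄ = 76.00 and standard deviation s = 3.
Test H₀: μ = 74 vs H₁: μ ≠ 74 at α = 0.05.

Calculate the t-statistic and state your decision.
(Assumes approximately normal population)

df = n - 1 = 48
SE = s/√n = 3/√49 = 0.4286
t = (x̄ - μ₀)/SE = (76.00 - 74)/0.4286 = 4.6664
Critical value: t_{0.025,48} = ±2.011
p-value < 0.0001
Decision: reject H₀

Answer: t = 4.6664, reject H₀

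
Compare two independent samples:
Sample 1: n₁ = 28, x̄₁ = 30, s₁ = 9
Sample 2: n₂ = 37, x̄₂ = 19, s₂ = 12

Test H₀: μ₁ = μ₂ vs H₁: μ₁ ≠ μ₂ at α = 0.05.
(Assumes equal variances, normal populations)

Pooled variance: s²_p = [27×9² + 36×12²]/(63) = 117.0000
s_p = 10.8167
SE = s_p×√(1/n₁ + 1/n₂) = 10.8167×√(1/28 + 1/37) = 2.7094
t = (x̄₁ - x̄₂)/SE = (30 - 19)/2.7094 = 4.0599
df = 63, t-critical = ±1.998
Decision: reject H₀

Answer: t = 4.0599, reject H₀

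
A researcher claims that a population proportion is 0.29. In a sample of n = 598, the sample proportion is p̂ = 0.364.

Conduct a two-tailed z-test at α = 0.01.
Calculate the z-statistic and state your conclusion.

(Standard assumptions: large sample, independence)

H₀: p = 0.29, H₁: p ≠ 0.29
Standard error: SE = √(p₀(1-p₀)/n) = √(0.29×0.71/598) = 0.018556
z-statistic: z = (p̂ - p₀)/SE = (0.364 - 0.29)/0.018556 = 3.9879
Critical value: z_0.005 = ±2.576
p-value = 0.0001
Decision: reject H₀ at α = 0.01

Answer: z = 3.9879, reject H₀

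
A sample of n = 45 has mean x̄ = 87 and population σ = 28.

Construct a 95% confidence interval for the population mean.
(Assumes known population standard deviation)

Answer: (78.8190, 95.1810)

Derivation:
Confidence level: 95%, α = 0.05
z_0.025 = 1.960
SE = σ/√n = 28/√45 = 4.1740
Margin of error = 1.960 × 4.1740 = 8.1810
CI: x̄ ± margin = 87 ± 8.1810
CI: (78.8190, 95.1810)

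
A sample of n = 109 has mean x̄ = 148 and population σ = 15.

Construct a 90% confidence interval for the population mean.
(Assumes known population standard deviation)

Confidence level: 90%, α = 0.1
z_0.05 = 1.645
SE = σ/√n = 15/√109 = 1.4367
Margin of error = 1.645 × 1.4367 = 2.3634
CI: x̄ ± margin = 148 ± 2.3634
CI: (145.6366, 150.3634)

Answer: (145.6366, 150.3634)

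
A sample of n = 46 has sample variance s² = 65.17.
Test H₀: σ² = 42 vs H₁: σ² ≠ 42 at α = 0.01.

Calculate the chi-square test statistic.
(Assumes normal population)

df = n - 1 = 45
χ² = (n-1)s²/σ₀² = 45×65.17/42 = 69.8250
Critical values: χ²_{0.995,45} = 24.311, χ²_{0.005,45} = 73.166
Rejection region: χ² < 24.311 or χ² > 73.166
Decision: fail to reject H₀

Answer: χ² = 69.8250, fail to reject H₀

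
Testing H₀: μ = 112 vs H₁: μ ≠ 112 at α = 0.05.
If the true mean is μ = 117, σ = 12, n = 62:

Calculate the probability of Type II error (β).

SE = σ/√n = 12/√62 = 1.5240
Critical values: μ₀ ± z_0.025×SE = 112 ± 1.960×1.5240
Acceptance region: (109.0130, 114.9870)
Under H₁ (μ = 117): z_high = (114.9870 - 117)/1.5240 = -1.3209, z_low = (109.0130 - 117)/1.5240 = -5.2408
β = P(not reject | H₁) = Φ(-1.3209) - Φ(-5.2408) ≈ 0.0933

Answer: β ≈ 0.0933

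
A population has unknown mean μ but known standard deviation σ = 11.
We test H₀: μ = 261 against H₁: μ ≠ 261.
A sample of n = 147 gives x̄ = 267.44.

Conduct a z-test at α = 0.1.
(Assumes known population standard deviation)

Answer: z = 7.0980, reject H₀

Derivation:
Standard error: SE = σ/√n = 11/√147 = 0.9073
z-statistic: z = (x̄ - μ₀)/SE = (267.44 - 261)/0.9073 = 7.0980
Critical value: ±1.645
p-value < 0.0001
Decision: reject H₀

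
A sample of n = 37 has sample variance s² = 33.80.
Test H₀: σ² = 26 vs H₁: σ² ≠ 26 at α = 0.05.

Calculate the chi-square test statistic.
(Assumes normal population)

df = n - 1 = 36
χ² = (n-1)s²/σ₀² = 36×33.80/26 = 46.8000
Critical values: χ²_{0.975,36} = 21.336, χ²_{0.025,36} = 54.437
Rejection region: χ² < 21.336 or χ² > 54.437
Decision: fail to reject H₀

Answer: χ² = 46.8000, fail to reject H₀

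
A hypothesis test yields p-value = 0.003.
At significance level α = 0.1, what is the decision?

Answer: reject H₀

Derivation:
Compare p-value to α:
0.003 < 0.1
Decision: reject H₀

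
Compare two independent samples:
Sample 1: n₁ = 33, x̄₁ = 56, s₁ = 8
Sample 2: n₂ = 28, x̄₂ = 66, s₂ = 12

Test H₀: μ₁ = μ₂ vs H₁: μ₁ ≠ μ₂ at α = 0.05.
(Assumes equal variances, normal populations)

Answer: t = -3.8802, reject H₀

Derivation:
Pooled variance: s²_p = [32×8² + 27×12²]/(59) = 100.6102
s_p = 10.0305
SE = s_p×√(1/n₁ + 1/n₂) = 10.0305×√(1/33 + 1/28) = 2.5772
t = (x̄₁ - x̄₂)/SE = (56 - 66)/2.5772 = -3.8802
df = 59, t-critical = ±2.001
Decision: reject H₀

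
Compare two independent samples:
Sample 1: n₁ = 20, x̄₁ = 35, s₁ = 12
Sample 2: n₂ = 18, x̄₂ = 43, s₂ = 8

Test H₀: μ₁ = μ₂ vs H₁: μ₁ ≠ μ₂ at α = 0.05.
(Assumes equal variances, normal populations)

Answer: t = -2.3891, reject H₀

Derivation:
Pooled variance: s²_p = [19×12² + 17×8²]/(36) = 106.2222
s_p = 10.3064
SE = s_p×√(1/n₁ + 1/n₂) = 10.3064×√(1/20 + 1/18) = 3.3485
t = (x̄₁ - x̄₂)/SE = (35 - 43)/3.3485 = -2.3891
df = 36, t-critical = ±2.028
Decision: reject H₀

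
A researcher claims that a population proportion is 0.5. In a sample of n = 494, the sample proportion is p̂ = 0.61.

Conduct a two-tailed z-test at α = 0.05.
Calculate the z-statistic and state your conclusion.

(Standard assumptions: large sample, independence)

H₀: p = 0.5, H₁: p ≠ 0.5
Standard error: SE = √(p₀(1-p₀)/n) = √(0.5×0.5/494) = 0.022496
z-statistic: z = (p̂ - p₀)/SE = (0.61 - 0.5)/0.022496 = 4.8898
Critical value: z_0.025 = ±1.960
p-value < 0.0001
Decision: reject H₀ at α = 0.05

Answer: z = 4.8898, reject H₀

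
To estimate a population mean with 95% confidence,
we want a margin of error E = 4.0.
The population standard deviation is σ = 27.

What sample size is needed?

Answer: n = 176

Derivation:
z_0.025 = 1.960
n = (z×σ/E)² = (1.960×27/4.0)²
n = 175.0329
Round up: n = 176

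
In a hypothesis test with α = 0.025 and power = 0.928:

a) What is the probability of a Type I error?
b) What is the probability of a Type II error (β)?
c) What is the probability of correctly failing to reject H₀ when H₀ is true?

Answer: a) 0.025, b) 0.072, c) 0.975

Derivation:
a) Type I error probability = α = 0.025
b) Power = P(reject H₀ | H₁ true) = 1 - β = 0.928, so Type II error probability = β = 1 - Power = 0.072
c) P(fail to reject H₀ | H₀ true) = 1 - α = 0.975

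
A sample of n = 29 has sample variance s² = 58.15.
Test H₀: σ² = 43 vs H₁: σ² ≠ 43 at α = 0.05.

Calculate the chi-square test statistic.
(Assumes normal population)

df = n - 1 = 28
χ² = (n-1)s²/σ₀² = 28×58.15/43 = 37.8651
Critical values: χ²_{0.975,28} = 15.308, χ²_{0.025,28} = 44.461
Rejection region: χ² < 15.308 or χ² > 44.461
Decision: fail to reject H₀

Answer: χ² = 37.8651, fail to reject H₀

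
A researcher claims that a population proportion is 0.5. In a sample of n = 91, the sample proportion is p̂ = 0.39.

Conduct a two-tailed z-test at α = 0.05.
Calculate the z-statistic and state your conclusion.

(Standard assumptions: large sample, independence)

Answer: z = -2.0987, reject H₀

Derivation:
H₀: p = 0.5, H₁: p ≠ 0.5
Standard error: SE = √(p₀(1-p₀)/n) = √(0.5×0.5/91) = 0.052414
z-statistic: z = (p̂ - p₀)/SE = (0.39 - 0.5)/0.052414 = -2.0987
Critical value: z_0.025 = ±1.960
p-value = 0.0358
Decision: reject H₀ at α = 0.05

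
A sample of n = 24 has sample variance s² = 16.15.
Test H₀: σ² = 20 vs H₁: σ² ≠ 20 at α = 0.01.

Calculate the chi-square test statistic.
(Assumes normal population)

df = n - 1 = 23
χ² = (n-1)s²/σ₀² = 23×16.15/20 = 18.5725
Critical values: χ²_{0.995,23} = 9.260, χ²_{0.005,23} = 44.181
Rejection region: χ² < 9.260 or χ² > 44.181
Decision: fail to reject H₀

Answer: χ² = 18.5725, fail to reject H₀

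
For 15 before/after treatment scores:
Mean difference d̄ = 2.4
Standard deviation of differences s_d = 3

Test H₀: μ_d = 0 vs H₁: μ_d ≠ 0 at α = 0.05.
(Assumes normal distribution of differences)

Answer: t = 3.0984, reject H₀

Derivation:
df = n - 1 = 14
SE = s_d/√n = 3/√15 = 0.7746
t = d̄/SE = 2.4/0.7746 = 3.0984
Critical value: t_{0.025,14} = ±2.145
p-value ≈ 0.0079
Decision: reject H₀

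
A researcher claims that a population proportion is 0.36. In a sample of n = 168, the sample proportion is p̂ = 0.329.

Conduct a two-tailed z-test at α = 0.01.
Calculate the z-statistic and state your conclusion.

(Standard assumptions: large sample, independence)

Answer: z = -0.8371, fail to reject H₀

Derivation:
H₀: p = 0.36, H₁: p ≠ 0.36
Standard error: SE = √(p₀(1-p₀)/n) = √(0.36×0.64/168) = 0.037033
z-statistic: z = (p̂ - p₀)/SE = (0.329 - 0.36)/0.037033 = -0.8371
Critical value: z_0.005 = ±2.576
p-value = 0.4025
Decision: fail to reject H₀ at α = 0.01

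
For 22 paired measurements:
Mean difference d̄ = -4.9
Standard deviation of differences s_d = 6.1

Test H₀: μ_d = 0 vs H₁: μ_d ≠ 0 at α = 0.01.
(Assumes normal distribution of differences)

Answer: t = -3.7678, reject H₀

Derivation:
df = n - 1 = 21
SE = s_d/√n = 6.1/√22 = 1.3005
t = d̄/SE = -4.9/1.3005 = -3.7678
Critical value: t_{0.005,21} = ±2.831
p-value ≈ 0.0011
Decision: reject H₀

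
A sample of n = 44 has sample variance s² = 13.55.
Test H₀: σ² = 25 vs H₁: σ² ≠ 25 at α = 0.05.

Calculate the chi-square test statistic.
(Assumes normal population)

Answer: χ² = 23.3060, reject H₀

Derivation:
df = n - 1 = 43
χ² = (n-1)s²/σ₀² = 43×13.55/25 = 23.3060
Critical values: χ²_{0.975,43} = 26.785, χ²_{0.025,43} = 62.990
Rejection region: χ² < 26.785 or χ² > 62.990
Decision: reject H₀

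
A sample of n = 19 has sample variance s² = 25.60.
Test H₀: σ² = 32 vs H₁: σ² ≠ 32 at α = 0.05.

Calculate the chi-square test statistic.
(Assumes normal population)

Answer: χ² = 14.4000, fail to reject H₀

Derivation:
df = n - 1 = 18
χ² = (n-1)s²/σ₀² = 18×25.60/32 = 14.4000
Critical values: χ²_{0.975,18} = 8.231, χ²_{0.025,18} = 31.526
Rejection region: χ² < 8.231 or χ² > 31.526
Decision: fail to reject H₀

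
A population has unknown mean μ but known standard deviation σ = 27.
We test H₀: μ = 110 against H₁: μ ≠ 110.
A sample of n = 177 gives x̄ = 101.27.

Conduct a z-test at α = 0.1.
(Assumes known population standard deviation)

Standard error: SE = σ/√n = 27/√177 = 2.0294
z-statistic: z = (x̄ - μ₀)/SE = (101.27 - 110)/2.0294 = -4.3018
Critical value: ±1.645
p-value < 0.0001
Decision: reject H₀

Answer: z = -4.3018, reject H₀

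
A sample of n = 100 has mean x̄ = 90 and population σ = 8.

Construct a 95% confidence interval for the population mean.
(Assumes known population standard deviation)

Answer: (88.4320, 91.5680)

Derivation:
Confidence level: 95%, α = 0.05
z_0.025 = 1.960
SE = σ/√n = 8/√100 = 0.8000
Margin of error = 1.960 × 0.8000 = 1.5680
CI: x̄ ± margin = 90 ± 1.5680
CI: (88.4320, 91.5680)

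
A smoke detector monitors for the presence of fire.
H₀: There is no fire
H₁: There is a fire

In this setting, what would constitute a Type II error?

Answer: The alarm fails to sound when there actually is a fire

Derivation:
Type I error (α): Rejecting H₀ when H₀ is true
Type II error (β): Failing to reject H₀ when H₁ is true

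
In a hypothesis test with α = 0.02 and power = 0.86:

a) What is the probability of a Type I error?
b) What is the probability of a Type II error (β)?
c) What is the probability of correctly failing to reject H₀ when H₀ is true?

Answer: a) 0.02, b) 0.14, c) 0.98

Derivation:
a) Type I error probability = α = 0.02
b) Power = P(reject H₀ | H₁ true) = 1 - β = 0.86, so Type II error probability = β = 1 - Power = 0.14
c) P(fail to reject H₀ | H₀ true) = 1 - α = 0.98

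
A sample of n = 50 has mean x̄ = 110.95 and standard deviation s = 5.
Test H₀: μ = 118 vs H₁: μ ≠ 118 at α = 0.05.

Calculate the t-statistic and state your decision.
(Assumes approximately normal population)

df = n - 1 = 49
SE = s/√n = 5/√50 = 0.7071
t = (x̄ - μ₀)/SE = (110.95 - 118)/0.7071 = -9.9703
Critical value: t_{0.025,49} = ±2.010
p-value < 0.0001
Decision: reject H₀

Answer: t = -9.9703, reject H₀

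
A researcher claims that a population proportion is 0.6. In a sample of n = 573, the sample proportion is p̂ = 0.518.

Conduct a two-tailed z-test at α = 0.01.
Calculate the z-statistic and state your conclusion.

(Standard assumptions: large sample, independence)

H₀: p = 0.6, H₁: p ≠ 0.6
Standard error: SE = √(p₀(1-p₀)/n) = √(0.6×0.4/573) = 0.020466
z-statistic: z = (p̂ - p₀)/SE = (0.518 - 0.6)/0.020466 = -4.0066
Critical value: z_0.005 = ±2.576
p-value = 0.0001
Decision: reject H₀ at α = 0.01

Answer: z = -4.0066, reject H₀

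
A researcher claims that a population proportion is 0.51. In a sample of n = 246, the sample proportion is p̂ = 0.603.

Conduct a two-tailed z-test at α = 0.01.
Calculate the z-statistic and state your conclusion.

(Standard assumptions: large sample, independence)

Answer: z = 2.9179, reject H₀

Derivation:
H₀: p = 0.51, H₁: p ≠ 0.51
Standard error: SE = √(p₀(1-p₀)/n) = √(0.51×0.49/246) = 0.031872
z-statistic: z = (p̂ - p₀)/SE = (0.603 - 0.51)/0.031872 = 2.9179
Critical value: z_0.005 = ±2.576
p-value = 0.0035
Decision: reject H₀ at α = 0.01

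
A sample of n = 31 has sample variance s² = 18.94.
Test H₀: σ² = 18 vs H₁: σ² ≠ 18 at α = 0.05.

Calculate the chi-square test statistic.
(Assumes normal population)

Answer: χ² = 31.5667, fail to reject H₀

Derivation:
df = n - 1 = 30
χ² = (n-1)s²/σ₀² = 30×18.94/18 = 31.5667
Critical values: χ²_{0.975,30} = 16.791, χ²_{0.025,30} = 46.979
Rejection region: χ² < 16.791 or χ² > 46.979
Decision: fail to reject H₀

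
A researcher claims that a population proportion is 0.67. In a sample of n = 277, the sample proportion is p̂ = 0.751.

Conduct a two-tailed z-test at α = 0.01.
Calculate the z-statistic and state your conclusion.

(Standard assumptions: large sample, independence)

H₀: p = 0.67, H₁: p ≠ 0.67
Standard error: SE = √(p₀(1-p₀)/n) = √(0.67×0.33/277) = 0.028252
z-statistic: z = (p̂ - p₀)/SE = (0.751 - 0.67)/0.028252 = 2.8671
Critical value: z_0.005 = ±2.576
p-value = 0.0041
Decision: reject H₀ at α = 0.01

Answer: z = 2.8671, reject H₀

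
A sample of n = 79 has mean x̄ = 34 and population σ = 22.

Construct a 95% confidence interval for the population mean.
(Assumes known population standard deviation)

Answer: (29.1486, 38.8514)

Derivation:
Confidence level: 95%, α = 0.05
z_0.025 = 1.960
SE = σ/√n = 22/√79 = 2.4752
Margin of error = 1.960 × 2.4752 = 4.8514
CI: x̄ ± margin = 34 ± 4.8514
CI: (29.1486, 38.8514)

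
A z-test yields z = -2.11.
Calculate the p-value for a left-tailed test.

For z = -2.11:
p = P(Z < -2.11) = Φ(-2.11) = 0.0174

Answer: p-value ≈ 0.0174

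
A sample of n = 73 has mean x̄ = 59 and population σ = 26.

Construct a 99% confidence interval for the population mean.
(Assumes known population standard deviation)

Confidence level: 99%, α = 0.01
z_0.005 = 2.576
SE = σ/√n = 26/√73 = 3.0431
Margin of error = 2.576 × 3.0431 = 7.8390
CI: x̄ ± margin = 59 ± 7.8390
CI: (51.1610, 66.8390)

Answer: (51.1610, 66.8390)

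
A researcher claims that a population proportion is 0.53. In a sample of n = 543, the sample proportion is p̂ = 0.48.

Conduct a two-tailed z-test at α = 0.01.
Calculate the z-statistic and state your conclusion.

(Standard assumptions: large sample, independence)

Answer: z = -2.3345, fail to reject H₀

Derivation:
H₀: p = 0.53, H₁: p ≠ 0.53
Standard error: SE = √(p₀(1-p₀)/n) = √(0.53×0.47/543) = 0.021418
z-statistic: z = (p̂ - p₀)/SE = (0.48 - 0.53)/0.021418 = -2.3345
Critical value: z_0.005 = ±2.576
p-value = 0.0196
Decision: fail to reject H₀ at α = 0.01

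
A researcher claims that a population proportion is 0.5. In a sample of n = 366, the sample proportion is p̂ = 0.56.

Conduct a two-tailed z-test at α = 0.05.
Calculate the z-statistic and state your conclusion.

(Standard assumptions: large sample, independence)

Answer: z = 2.2958, reject H₀

Derivation:
H₀: p = 0.5, H₁: p ≠ 0.5
Standard error: SE = √(p₀(1-p₀)/n) = √(0.5×0.5/366) = 0.026135
z-statistic: z = (p̂ - p₀)/SE = (0.56 - 0.5)/0.026135 = 2.2958
Critical value: z_0.025 = ±1.960
p-value = 0.0217
Decision: reject H₀ at α = 0.05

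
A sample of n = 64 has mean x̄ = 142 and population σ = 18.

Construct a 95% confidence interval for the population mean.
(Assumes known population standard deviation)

Answer: (137.5900, 146.4100)

Derivation:
Confidence level: 95%, α = 0.05
z_0.025 = 1.960
SE = σ/√n = 18/√64 = 2.2500
Margin of error = 1.960 × 2.2500 = 4.4100
CI: x̄ ± margin = 142 ± 4.4100
CI: (137.5900, 146.4100)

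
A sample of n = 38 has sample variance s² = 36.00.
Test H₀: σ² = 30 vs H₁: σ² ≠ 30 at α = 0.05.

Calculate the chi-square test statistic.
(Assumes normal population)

df = n - 1 = 37
χ² = (n-1)s²/σ₀² = 37×36.00/30 = 44.4000
Critical values: χ²_{0.975,37} = 22.106, χ²_{0.025,37} = 55.668
Rejection region: χ² < 22.106 or χ² > 55.668
Decision: fail to reject H₀

Answer: χ² = 44.4000, fail to reject H₀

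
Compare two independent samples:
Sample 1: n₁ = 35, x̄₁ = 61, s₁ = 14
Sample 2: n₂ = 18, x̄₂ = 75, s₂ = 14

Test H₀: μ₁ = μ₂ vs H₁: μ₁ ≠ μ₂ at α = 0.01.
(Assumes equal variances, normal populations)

Pooled variance: s²_p = [34×14² + 17×14²]/(51) = 196.0000
s_p = 14.0000
SE = s_p×√(1/n₁ + 1/n₂) = 14.0000×√(1/35 + 1/18) = 4.0607
t = (x̄₁ - x̄₂)/SE = (61 - 75)/4.0607 = -3.4477
df = 51, t-critical = ±2.676
Decision: reject H₀

Answer: t = -3.4477, reject H₀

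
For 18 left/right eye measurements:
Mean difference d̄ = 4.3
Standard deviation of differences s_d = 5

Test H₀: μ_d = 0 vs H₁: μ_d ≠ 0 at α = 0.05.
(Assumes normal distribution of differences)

Answer: t = 3.6487, reject H₀

Derivation:
df = n - 1 = 17
SE = s_d/√n = 5/√18 = 1.1785
t = d̄/SE = 4.3/1.1785 = 3.6487
Critical value: t_{0.025,17} = ±2.110
p-value ≈ 0.0020
Decision: reject H₀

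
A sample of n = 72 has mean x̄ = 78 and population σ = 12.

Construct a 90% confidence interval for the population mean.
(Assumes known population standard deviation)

Answer: (75.6736, 80.3264)

Derivation:
Confidence level: 90%, α = 0.1
z_0.05 = 1.645
SE = σ/√n = 12/√72 = 1.4142
Margin of error = 1.645 × 1.4142 = 2.3264
CI: x̄ ± margin = 78 ± 2.3264
CI: (75.6736, 80.3264)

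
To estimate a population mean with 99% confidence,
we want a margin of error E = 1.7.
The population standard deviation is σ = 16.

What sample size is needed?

Answer: n = 588

Derivation:
z_0.005 = 2.576
n = (z×σ/E)² = (2.576×16/1.7)²
n = 587.8058
Round up: n = 588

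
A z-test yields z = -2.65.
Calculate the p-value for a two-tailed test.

For z = -2.65:
p = 2×P(Z > |-2.65|) = 2×(1 - Φ(2.65)) = 0.0080

Answer: p-value ≈ 0.0080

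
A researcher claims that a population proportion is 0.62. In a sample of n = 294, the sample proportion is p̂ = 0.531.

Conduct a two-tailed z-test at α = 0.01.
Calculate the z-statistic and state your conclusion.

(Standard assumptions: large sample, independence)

H₀: p = 0.62, H₁: p ≠ 0.62
Standard error: SE = √(p₀(1-p₀)/n) = √(0.62×0.38/294) = 0.028308
z-statistic: z = (p̂ - p₀)/SE = (0.531 - 0.62)/0.028308 = -3.1440
Critical value: z_0.005 = ±2.576
p-value = 0.0017
Decision: reject H₀ at α = 0.01

Answer: z = -3.1440, reject H₀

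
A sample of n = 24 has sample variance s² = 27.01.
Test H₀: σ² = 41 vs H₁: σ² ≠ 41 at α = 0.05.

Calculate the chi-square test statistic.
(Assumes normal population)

df = n - 1 = 23
χ² = (n-1)s²/σ₀² = 23×27.01/41 = 15.1520
Critical values: χ²_{0.975,23} = 11.689, χ²_{0.025,23} = 38.076
Rejection region: χ² < 11.689 or χ² > 38.076
Decision: fail to reject H₀

Answer: χ² = 15.1520, fail to reject H₀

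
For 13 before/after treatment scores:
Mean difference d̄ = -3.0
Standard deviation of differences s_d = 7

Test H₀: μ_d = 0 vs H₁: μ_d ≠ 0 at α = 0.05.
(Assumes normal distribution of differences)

Answer: t = -1.5452, fail to reject H₀

Derivation:
df = n - 1 = 12
SE = s_d/√n = 7/√13 = 1.9415
t = d̄/SE = -3.0/1.9415 = -1.5452
Critical value: t_{0.025,12} = ±2.179
p-value ≈ 0.1483
Decision: fail to reject H₀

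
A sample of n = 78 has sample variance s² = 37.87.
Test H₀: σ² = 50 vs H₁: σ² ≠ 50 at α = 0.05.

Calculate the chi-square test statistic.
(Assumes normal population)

df = n - 1 = 77
χ² = (n-1)s²/σ₀² = 77×37.87/50 = 58.3198
Critical values: χ²_{0.975,77} = 54.623, χ²_{0.025,77} = 103.158
Rejection region: χ² < 54.623 or χ² > 103.158
Decision: fail to reject H₀

Answer: χ² = 58.3198, fail to reject H₀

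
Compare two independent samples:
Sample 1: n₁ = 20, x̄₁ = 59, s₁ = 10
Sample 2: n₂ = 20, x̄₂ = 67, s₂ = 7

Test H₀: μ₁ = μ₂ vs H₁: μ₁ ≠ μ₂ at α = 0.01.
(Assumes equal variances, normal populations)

Answer: t = -2.9309, reject H₀

Derivation:
Pooled variance: s²_p = [19×10² + 19×7²]/(38) = 74.5000
s_p = 8.6313
SE = s_p×√(1/n₁ + 1/n₂) = 8.6313×√(1/20 + 1/20) = 2.7295
t = (x̄₁ - x̄₂)/SE = (59 - 67)/2.7295 = -2.9309
df = 38, t-critical = ±2.712
Decision: reject H₀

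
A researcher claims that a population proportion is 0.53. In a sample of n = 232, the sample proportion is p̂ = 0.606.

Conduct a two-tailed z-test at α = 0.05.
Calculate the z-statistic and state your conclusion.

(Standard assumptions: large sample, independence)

H₀: p = 0.53, H₁: p ≠ 0.53
Standard error: SE = √(p₀(1-p₀)/n) = √(0.53×0.47/232) = 0.032767
z-statistic: z = (p̂ - p₀)/SE = (0.606 - 0.53)/0.032767 = 2.3194
Critical value: z_0.025 = ±1.960
p-value = 0.0204
Decision: reject H₀ at α = 0.05

Answer: z = 2.3194, reject H₀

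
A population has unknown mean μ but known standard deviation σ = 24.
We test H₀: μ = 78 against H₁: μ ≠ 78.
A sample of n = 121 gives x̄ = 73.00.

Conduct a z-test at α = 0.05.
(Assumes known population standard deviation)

Standard error: SE = σ/√n = 24/√121 = 2.1818
z-statistic: z = (x̄ - μ₀)/SE = (73.00 - 78)/2.1818 = -2.2917
Critical value: ±1.960
p-value = 0.0219
Decision: reject H₀

Answer: z = -2.2917, reject H₀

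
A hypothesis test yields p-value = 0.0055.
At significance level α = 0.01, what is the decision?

Compare p-value to α:
0.0055 < 0.01
Decision: reject H₀

Answer: reject H₀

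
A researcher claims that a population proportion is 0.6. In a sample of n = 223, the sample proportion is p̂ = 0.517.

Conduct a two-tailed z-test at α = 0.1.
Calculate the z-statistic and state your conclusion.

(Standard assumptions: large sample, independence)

H₀: p = 0.6, H₁: p ≠ 0.6
Standard error: SE = √(p₀(1-p₀)/n) = √(0.6×0.4/223) = 0.032806
z-statistic: z = (p̂ - p₀)/SE = (0.517 - 0.6)/0.032806 = -2.5300
Critical value: z_0.05 = ±1.645
p-value = 0.0114
Decision: reject H₀ at α = 0.1

Answer: z = -2.5300, reject H₀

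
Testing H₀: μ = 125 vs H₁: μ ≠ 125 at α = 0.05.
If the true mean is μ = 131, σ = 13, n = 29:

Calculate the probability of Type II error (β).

Answer: β ≈ 0.2996

Derivation:
SE = σ/√n = 13/√29 = 2.4140
Critical values: μ₀ ± z_0.025×SE = 125 ± 1.960×2.4140
Acceptance region: (120.2686, 129.7314)
Under H₁ (μ = 131): z_high = (129.7314 - 131)/2.4140 = -0.5255, z_low = (120.2686 - 131)/2.4140 = -4.4455
β = P(not reject | H₁) = Φ(-0.5255) - Φ(-4.4455) ≈ 0.2996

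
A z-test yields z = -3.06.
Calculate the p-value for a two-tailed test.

Answer: p-value ≈ 0.0022

Derivation:
For z = -3.06:
p = 2×P(Z > |-3.06|) = 2×(1 - Φ(3.06)) = 0.0022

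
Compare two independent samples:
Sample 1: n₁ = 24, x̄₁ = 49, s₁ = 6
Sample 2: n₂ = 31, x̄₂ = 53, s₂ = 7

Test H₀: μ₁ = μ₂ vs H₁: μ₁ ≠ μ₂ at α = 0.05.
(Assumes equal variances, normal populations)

Answer: t = -2.2343, reject H₀

Derivation:
Pooled variance: s²_p = [23×6² + 30×7²]/(53) = 43.3585
s_p = 6.5847
SE = s_p×√(1/n₁ + 1/n₂) = 6.5847×√(1/24 + 1/31) = 1.7903
t = (x̄₁ - x̄₂)/SE = (49 - 53)/1.7903 = -2.2343
df = 53, t-critical = ±2.006
Decision: reject H₀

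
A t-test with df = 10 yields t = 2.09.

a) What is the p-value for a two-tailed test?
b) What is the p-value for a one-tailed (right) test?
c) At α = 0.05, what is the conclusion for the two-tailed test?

Answer: a) 0.0631, b) 0.0316, c) fail to reject H₀

Derivation:
Using t-distribution with df = 10:
a) Two-tailed: p = 2×P(T > 2.09) = 0.0631
b) One-tailed: p = P(T > 2.09) = 0.0316
c) 0.0631 ≥ 0.05, fail to reject H₀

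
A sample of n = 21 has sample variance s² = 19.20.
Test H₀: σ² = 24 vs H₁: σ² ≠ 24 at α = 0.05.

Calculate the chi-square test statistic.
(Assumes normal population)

df = n - 1 = 20
χ² = (n-1)s²/σ₀² = 20×19.20/24 = 16.0000
Critical values: χ²_{0.975,20} = 9.591, χ²_{0.025,20} = 34.170
Rejection region: χ² < 9.591 or χ² > 34.170
Decision: fail to reject H₀

Answer: χ² = 16.0000, fail to reject H₀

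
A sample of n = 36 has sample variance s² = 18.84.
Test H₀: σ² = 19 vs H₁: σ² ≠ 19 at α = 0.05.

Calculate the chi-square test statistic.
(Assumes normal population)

Answer: χ² = 34.7053, fail to reject H₀

Derivation:
df = n - 1 = 35
χ² = (n-1)s²/σ₀² = 35×18.84/19 = 34.7053
Critical values: χ²_{0.975,35} = 20.569, χ²_{0.025,35} = 53.203
Rejection region: χ² < 20.569 or χ² > 53.203
Decision: fail to reject H₀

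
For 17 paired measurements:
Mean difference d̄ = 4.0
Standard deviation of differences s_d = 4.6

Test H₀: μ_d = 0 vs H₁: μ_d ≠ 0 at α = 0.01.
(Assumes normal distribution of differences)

df = n - 1 = 16
SE = s_d/√n = 4.6/√17 = 1.1157
t = d̄/SE = 4.0/1.1157 = 3.5852
Critical value: t_{0.005,16} = ±2.921
p-value ≈ 0.0025
Decision: reject H₀

Answer: t = 3.5852, reject H₀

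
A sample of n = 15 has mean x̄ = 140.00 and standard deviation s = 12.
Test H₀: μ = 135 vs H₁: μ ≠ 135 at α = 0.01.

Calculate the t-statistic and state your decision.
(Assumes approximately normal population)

Answer: t = 1.6137, fail to reject H₀

Derivation:
df = n - 1 = 14
SE = s/√n = 12/√15 = 3.0984
t = (x̄ - μ₀)/SE = (140.00 - 135)/3.0984 = 1.6137
Critical value: t_{0.005,14} = ±2.977
p-value ≈ 0.1289
Decision: fail to reject H₀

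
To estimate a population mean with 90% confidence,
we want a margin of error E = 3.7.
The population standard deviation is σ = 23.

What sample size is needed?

Answer: n = 105

Derivation:
z_0.05 = 1.645
n = (z×σ/E)² = (1.645×23/3.7)²
n = 104.5644
Round up: n = 105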